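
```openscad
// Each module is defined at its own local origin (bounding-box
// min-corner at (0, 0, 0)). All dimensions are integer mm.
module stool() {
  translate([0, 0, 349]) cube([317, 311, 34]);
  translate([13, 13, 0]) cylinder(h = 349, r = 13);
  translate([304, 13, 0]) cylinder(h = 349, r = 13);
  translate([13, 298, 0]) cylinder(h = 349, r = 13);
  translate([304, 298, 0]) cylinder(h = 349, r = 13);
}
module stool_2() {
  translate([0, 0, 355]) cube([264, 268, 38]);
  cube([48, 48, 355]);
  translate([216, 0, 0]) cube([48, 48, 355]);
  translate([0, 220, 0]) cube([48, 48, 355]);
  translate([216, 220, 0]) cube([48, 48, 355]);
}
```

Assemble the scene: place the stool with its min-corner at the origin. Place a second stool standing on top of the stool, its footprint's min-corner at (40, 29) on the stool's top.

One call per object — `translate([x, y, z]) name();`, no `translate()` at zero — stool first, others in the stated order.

stool();
translate([40, 29, 383]) stool_2();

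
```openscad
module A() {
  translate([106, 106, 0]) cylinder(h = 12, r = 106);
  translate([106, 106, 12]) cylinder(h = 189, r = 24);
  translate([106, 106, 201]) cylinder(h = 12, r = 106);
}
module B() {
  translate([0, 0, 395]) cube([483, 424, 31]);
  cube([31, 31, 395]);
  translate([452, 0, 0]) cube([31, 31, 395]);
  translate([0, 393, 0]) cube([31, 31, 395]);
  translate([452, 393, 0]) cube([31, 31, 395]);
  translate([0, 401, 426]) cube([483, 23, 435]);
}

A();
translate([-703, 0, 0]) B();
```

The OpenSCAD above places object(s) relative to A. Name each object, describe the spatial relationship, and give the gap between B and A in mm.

A is a spool. B is a chair. The chair is on the floor beside the spool on its −x side. The gap between the chair and the spool is 220 mm.

The chair's nearest face is 220 mm from the spool's −x face.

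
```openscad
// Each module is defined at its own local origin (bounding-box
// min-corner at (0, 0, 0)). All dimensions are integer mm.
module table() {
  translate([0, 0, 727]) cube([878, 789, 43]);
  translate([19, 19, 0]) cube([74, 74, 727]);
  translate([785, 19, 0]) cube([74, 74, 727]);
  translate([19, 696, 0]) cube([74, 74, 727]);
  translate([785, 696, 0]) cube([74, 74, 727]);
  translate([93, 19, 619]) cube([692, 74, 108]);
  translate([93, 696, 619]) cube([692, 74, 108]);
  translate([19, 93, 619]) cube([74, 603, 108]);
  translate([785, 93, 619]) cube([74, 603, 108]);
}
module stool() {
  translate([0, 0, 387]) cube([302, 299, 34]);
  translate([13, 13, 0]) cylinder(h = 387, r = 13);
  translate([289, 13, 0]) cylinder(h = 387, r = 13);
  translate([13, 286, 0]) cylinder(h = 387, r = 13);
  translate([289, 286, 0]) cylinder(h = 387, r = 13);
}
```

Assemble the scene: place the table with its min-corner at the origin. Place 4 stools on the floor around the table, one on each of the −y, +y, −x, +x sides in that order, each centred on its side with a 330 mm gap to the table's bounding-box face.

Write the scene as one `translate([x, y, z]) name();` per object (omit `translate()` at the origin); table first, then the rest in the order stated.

table();
translate([288, -629, 0]) stool();
translate([288, 1119, 0]) stool();
translate([-632, 245, 0]) stool();
translate([1208, 245, 0]) stool();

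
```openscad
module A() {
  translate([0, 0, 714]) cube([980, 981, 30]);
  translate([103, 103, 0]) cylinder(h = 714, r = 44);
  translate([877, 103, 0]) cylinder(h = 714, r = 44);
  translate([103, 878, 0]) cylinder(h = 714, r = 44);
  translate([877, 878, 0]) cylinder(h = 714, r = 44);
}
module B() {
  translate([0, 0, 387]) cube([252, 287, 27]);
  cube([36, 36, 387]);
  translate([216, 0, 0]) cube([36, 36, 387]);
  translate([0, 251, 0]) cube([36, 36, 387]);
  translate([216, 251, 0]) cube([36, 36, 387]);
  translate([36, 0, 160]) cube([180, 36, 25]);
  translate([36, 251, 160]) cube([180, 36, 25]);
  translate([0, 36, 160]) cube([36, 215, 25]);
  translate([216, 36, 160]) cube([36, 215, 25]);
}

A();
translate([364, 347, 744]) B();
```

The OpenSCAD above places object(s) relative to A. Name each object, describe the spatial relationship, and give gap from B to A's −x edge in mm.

A is a table. B is a stool. The stool is on top of the table, centred. The gap from the stool to the table's −x edge is 364 mm.

The stool's min-x is at 364; the table's min-x is 0; gap = 364 mm.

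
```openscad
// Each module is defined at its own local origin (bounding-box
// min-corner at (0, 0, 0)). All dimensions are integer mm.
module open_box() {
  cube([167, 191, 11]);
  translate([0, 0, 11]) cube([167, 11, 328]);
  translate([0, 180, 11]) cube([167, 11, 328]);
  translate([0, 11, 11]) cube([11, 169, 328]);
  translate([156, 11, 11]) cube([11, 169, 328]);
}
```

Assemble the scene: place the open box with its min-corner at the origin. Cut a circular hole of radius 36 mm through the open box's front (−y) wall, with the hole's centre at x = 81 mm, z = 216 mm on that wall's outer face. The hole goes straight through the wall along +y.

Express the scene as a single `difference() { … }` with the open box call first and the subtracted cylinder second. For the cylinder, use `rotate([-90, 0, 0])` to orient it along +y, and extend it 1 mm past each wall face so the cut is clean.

difference() {
  open_box();
  translate([81, -1, 216]) rotate([-90, 0, 0]) cylinder(h = 13, r = 36);
}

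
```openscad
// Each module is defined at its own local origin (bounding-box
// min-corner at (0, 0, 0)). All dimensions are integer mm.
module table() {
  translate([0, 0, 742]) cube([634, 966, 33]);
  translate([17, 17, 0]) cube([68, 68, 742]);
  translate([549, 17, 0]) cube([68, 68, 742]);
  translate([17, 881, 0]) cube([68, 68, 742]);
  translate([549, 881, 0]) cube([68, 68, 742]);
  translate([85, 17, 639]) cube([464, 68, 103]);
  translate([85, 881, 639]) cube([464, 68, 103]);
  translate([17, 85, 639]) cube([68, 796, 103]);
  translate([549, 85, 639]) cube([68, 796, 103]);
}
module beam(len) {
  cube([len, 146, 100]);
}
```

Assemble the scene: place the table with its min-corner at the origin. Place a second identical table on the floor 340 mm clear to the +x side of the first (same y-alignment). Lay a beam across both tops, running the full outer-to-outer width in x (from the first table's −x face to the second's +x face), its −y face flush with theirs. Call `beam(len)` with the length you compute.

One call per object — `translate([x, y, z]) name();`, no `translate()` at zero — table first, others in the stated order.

table();
translate([974, 0, 0]) table();
translate([0, 0, 775]) beam(1608);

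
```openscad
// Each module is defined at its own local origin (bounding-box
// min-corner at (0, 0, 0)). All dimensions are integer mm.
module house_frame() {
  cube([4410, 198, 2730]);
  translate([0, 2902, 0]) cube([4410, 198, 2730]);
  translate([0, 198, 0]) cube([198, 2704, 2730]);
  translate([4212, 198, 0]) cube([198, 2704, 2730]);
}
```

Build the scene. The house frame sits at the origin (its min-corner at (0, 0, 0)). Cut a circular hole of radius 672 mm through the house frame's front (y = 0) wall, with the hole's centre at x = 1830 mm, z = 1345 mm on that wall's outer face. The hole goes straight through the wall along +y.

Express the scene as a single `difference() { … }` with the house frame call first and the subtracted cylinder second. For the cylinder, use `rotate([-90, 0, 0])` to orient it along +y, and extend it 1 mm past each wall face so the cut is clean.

difference() {
  house_frame();
  translate([1830, -1, 1345]) rotate([-90, 0, 0]) cylinder(h = 200, r = 672);
}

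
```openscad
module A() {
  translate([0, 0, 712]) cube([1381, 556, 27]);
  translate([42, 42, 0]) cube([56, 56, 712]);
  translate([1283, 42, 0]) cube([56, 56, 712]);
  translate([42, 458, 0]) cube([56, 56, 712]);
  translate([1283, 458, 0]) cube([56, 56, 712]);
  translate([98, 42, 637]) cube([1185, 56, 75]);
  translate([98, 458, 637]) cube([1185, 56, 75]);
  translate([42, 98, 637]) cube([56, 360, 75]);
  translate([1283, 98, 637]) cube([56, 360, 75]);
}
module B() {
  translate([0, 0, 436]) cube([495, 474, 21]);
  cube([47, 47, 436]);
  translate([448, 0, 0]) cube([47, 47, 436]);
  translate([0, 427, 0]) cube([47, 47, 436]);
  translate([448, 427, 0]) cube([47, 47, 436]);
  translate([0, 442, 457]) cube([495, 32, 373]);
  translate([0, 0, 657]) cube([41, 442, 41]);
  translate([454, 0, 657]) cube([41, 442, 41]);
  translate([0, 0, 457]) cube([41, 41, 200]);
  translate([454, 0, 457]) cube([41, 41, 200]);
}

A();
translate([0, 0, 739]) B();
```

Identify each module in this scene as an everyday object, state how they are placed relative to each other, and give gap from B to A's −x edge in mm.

A is a table. B is a chair. The chair is on top of the table. The gap from the chair to the table's −x edge is 0 mm.

The chair's min-x is at 0; the table's min-x is 0; gap = 0 mm.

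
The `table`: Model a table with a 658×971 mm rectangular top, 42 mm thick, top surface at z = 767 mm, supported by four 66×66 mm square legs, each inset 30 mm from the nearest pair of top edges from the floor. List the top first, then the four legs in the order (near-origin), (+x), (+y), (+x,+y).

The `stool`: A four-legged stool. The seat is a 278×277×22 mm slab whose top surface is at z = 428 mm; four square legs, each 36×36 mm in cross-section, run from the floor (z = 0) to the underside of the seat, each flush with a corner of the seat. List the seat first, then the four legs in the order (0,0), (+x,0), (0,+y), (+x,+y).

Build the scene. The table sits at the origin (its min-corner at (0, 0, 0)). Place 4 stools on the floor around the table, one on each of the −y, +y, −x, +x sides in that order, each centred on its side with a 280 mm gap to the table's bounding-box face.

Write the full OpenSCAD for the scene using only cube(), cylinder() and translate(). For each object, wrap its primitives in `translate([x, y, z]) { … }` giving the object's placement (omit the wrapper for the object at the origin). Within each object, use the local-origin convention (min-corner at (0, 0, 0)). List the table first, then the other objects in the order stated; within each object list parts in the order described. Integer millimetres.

translate([0, 0, 725]) cube([658, 971, 42]);
translate([30, 30, 0]) cube([66, 66, 725]);
translate([562, 30, 0]) cube([66, 66, 725]);
translate([30, 875, 0]) cube([66, 66, 725]);
translate([562, 875, 0]) cube([66, 66, 725]);
translate([190, -557, 0]) {
  translate([0, 0, 406]) cube([278, 277, 22]);
  cube([36, 36, 406]);
  translate([242, 0, 0]) cube([36, 36, 406]);
  translate([0, 241, 0]) cube([36, 36, 406]);
  translate([242, 241, 0]) cube([36, 36, 406]);
}
translate([190, 1251, 0]) {
  translate([0, 0, 406]) cube([278, 277, 22]);
  cube([36, 36, 406]);
  translate([242, 0, 0]) cube([36, 36, 406]);
  translate([0, 241, 0]) cube([36, 36, 406]);
  translate([242, 241, 0]) cube([36, 36, 406]);
}
translate([-558, 347, 0]) {
  translate([0, 0, 406]) cube([278, 277, 22]);
  cube([36, 36, 406]);
  translate([242, 0, 0]) cube([36, 36, 406]);
  translate([0, 241, 0]) cube([36, 36, 406]);
  translate([242, 241, 0]) cube([36, 36, 406]);
}
translate([938, 347, 0]) {
  translate([0, 0, 406]) cube([278, 277, 22]);
  cube([36, 36, 406]);
  translate([242, 0, 0]) cube([36, 36, 406]);
  translate([0, 241, 0]) cube([36, 36, 406]);
  translate([242, 241, 0]) cube([36, 36, 406]);
}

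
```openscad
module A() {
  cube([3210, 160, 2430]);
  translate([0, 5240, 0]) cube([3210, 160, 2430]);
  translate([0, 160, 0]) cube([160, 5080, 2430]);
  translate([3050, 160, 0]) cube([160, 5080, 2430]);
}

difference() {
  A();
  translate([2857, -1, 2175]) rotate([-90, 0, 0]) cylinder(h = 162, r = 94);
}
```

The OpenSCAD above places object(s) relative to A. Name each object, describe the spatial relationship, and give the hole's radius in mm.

The subtracted cylinder has r = 94 mm.

A is a house frame. The house frame has a circular hole through its front wall. The hole's radius is 94 mm.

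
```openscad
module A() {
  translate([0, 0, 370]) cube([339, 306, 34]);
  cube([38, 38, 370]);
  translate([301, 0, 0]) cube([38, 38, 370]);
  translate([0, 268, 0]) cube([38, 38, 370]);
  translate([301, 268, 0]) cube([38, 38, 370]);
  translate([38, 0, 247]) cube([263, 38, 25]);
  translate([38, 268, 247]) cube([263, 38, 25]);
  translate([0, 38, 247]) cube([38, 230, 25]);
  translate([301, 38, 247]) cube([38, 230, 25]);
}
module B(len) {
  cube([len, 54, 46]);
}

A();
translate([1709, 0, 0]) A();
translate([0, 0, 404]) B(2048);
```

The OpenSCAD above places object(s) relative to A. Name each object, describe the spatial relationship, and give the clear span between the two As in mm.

Second stool starts at x = 1709; first ends at x = 339; clear span = 1709 − 339 = 1370 mm.

A is a stool. B is a beam. A beam spans the tops of two stools. The clear span between the two stools is 1370 mm.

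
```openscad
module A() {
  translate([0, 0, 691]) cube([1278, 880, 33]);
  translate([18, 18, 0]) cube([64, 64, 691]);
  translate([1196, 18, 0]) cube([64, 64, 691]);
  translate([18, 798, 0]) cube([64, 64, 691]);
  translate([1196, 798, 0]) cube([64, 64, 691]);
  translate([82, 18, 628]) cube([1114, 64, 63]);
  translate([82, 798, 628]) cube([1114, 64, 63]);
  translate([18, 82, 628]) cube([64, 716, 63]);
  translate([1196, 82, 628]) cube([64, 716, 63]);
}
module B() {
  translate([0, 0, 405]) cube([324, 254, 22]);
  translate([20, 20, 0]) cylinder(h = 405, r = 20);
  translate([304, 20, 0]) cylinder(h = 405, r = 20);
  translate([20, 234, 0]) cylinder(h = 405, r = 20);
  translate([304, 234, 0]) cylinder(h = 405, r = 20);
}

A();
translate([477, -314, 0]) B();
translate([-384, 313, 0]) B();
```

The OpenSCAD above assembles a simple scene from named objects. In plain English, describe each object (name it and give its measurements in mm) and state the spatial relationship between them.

A is a table with a 1278×880 mm rectangular top, 33 mm thick, top surface at z = 724 mm, supported by four 64×64 mm square legs, each inset 18 mm from the nearest pair of top edges, running from the floor. Four apron rails, 64 mm thick and 63 mm tall, run between adjacent legs with their top edges flush with the underside of the top and their outer faces flush with the legs' outer faces.

B is a four-legged stool. The seat is 324×254 mm, 22 mm thick, top at z = 427 mm. It stands on four round legs, each 40 mm in diameter, from z = 0 to the seat underside, each leg's axis is inset half a diameter from the nearest pair of seat edges (so the leg's bounding box is flush with the corner).

Two stools sit around the table at the −y, −x sides.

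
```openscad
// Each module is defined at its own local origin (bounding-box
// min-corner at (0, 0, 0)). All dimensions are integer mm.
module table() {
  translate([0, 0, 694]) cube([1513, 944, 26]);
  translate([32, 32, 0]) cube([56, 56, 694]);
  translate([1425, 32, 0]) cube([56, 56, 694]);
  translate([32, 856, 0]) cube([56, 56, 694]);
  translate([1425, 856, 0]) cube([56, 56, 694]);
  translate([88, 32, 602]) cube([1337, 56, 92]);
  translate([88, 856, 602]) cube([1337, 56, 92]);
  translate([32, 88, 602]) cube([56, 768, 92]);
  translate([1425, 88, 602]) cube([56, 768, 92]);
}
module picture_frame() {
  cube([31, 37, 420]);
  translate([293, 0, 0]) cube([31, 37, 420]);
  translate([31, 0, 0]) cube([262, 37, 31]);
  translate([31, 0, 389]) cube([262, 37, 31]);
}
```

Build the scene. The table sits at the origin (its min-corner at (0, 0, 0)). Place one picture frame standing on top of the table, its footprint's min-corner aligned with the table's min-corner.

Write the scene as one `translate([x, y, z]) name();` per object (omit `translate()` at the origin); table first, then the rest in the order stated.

table();
translate([0, 0, 720]) picture_frame();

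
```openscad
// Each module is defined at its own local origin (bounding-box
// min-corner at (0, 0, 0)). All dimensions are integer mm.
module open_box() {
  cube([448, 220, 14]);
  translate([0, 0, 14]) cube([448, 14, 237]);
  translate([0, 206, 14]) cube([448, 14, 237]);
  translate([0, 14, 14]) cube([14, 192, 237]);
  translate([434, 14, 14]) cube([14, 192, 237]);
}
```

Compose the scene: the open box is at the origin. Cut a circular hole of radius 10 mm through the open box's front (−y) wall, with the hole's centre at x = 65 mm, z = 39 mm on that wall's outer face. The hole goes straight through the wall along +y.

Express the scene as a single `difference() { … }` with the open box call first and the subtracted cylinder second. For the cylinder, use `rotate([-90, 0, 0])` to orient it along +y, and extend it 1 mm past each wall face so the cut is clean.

difference() {
  open_box();
  translate([65, -1, 39]) rotate([-90, 0, 0]) cylinder(h = 16, r = 10);
}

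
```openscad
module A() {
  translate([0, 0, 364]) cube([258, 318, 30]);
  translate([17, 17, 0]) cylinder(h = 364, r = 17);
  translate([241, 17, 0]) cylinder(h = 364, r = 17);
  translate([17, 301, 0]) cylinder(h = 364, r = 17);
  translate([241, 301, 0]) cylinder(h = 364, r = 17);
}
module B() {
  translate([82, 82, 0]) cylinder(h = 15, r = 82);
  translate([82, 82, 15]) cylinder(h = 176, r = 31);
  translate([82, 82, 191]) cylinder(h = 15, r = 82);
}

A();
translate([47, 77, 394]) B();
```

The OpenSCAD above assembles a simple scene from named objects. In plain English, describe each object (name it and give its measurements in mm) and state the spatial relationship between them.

A is a four-legged stool. The seat is 258×318 mm, 30 mm thick, top at z = 394 mm. It stands on four round legs, each 34 mm in diameter, from z = 0 to the seat underside, each leg's axis is inset half a diameter from the nearest pair of seat edges (so the leg's bounding box is flush with the corner).

B is a spool: two coaxial disc flanges of radius 82 mm and thickness 15 mm, joined by a core cylinder of radius 31 mm and height 176 mm. The lower flange rests on z = 0 and the three cylinders share a vertical axis.

The spool is on top of the stool, centred.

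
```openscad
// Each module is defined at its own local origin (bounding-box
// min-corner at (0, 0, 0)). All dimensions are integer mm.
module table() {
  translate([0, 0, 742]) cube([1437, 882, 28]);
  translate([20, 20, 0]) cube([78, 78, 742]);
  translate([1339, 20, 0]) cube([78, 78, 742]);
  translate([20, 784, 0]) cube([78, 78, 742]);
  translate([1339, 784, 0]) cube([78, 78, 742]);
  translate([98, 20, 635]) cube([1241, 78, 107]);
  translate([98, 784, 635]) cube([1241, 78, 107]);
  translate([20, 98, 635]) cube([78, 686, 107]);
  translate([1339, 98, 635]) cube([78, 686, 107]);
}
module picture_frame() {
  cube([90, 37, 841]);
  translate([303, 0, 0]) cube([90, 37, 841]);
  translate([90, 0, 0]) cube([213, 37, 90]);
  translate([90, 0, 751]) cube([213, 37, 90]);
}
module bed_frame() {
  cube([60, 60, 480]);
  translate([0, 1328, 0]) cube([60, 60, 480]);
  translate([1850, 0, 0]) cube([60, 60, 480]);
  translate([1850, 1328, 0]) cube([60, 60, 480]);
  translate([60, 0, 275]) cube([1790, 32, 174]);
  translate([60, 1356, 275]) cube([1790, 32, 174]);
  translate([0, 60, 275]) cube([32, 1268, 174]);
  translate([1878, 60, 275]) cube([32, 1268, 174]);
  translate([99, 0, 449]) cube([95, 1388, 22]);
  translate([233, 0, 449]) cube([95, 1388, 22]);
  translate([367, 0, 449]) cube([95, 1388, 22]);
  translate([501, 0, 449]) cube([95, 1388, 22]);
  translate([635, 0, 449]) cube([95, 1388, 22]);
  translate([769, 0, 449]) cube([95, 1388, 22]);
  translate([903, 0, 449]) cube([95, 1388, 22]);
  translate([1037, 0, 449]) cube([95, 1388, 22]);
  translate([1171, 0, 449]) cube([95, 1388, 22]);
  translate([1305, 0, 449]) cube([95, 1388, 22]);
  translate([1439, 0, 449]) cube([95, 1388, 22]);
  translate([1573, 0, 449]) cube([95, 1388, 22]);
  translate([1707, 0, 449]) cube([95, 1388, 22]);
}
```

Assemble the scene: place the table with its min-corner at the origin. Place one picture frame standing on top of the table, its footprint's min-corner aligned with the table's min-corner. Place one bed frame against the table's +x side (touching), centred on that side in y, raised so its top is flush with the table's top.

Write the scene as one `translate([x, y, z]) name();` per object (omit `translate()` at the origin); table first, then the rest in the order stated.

table();
translate([0, 0, 770]) picture_frame();
translate([1437, -253, 290]) bed_frame();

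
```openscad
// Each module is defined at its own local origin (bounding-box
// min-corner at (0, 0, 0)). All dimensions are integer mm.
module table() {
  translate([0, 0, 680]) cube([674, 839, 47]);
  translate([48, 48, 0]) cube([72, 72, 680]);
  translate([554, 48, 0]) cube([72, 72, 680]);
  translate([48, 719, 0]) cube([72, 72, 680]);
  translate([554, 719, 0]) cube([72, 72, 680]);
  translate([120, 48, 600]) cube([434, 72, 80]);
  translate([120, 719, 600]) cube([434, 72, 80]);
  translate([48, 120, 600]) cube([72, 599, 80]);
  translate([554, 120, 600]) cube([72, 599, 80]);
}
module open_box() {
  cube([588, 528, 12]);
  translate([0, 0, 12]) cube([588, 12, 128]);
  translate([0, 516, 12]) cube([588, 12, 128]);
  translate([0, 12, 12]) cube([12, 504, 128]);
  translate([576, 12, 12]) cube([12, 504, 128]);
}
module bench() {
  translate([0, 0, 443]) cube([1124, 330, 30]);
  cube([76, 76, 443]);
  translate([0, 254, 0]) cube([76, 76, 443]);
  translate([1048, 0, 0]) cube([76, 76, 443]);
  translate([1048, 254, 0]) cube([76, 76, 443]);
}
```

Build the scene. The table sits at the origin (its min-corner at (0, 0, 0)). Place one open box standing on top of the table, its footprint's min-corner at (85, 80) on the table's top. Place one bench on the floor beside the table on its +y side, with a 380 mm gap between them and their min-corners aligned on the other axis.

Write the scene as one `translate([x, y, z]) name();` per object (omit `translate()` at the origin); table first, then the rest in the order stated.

table();
translate([85, 80, 727]) open_box();
translate([0, 1219, 0]) bench();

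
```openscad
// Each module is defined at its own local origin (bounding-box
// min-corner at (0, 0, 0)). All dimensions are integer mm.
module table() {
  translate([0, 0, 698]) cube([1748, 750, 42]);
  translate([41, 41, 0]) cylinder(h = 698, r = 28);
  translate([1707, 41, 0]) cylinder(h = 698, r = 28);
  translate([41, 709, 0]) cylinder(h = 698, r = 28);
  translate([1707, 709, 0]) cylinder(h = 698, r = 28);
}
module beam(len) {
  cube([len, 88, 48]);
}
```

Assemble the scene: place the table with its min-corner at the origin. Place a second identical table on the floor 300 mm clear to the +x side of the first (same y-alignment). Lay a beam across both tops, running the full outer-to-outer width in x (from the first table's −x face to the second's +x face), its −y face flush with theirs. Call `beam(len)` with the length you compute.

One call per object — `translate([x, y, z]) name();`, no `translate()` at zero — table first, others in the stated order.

table();
translate([2048, 0, 0]) table();
translate([0, 0, 740]) beam(3796);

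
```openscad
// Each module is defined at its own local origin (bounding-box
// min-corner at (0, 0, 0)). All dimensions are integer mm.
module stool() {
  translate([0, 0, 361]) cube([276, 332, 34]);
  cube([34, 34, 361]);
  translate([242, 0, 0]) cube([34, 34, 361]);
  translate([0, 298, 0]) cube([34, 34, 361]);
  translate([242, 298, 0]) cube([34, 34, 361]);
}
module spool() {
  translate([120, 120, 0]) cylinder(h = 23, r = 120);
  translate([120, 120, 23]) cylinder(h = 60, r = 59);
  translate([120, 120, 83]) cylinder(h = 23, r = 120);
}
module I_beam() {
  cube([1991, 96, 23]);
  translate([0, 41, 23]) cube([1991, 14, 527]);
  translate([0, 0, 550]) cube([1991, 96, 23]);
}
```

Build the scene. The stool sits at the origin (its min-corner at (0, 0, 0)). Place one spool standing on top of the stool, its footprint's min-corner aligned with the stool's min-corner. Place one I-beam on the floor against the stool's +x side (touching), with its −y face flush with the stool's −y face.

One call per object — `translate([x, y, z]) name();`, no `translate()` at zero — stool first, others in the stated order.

stool();
translate([0, 0, 395]) spool();
translate([276, 0, 0]) I_beam();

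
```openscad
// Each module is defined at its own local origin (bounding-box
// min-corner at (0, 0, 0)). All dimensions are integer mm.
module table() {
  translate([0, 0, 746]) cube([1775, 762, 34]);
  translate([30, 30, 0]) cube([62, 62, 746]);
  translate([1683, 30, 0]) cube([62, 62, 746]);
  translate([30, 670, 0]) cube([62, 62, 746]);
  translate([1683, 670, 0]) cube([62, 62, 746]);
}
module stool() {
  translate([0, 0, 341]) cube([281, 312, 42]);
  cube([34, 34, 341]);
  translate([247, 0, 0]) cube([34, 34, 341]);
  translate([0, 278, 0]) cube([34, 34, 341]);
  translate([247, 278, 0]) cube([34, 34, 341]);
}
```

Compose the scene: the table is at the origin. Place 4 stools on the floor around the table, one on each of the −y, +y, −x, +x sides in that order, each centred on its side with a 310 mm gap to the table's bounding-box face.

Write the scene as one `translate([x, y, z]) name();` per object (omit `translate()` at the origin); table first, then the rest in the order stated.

table();
translate([747, -622, 0]) stool();
translate([747, 1072, 0]) stool();
translate([-591, 225, 0]) stool();
translate([2085, 225, 0]) stool();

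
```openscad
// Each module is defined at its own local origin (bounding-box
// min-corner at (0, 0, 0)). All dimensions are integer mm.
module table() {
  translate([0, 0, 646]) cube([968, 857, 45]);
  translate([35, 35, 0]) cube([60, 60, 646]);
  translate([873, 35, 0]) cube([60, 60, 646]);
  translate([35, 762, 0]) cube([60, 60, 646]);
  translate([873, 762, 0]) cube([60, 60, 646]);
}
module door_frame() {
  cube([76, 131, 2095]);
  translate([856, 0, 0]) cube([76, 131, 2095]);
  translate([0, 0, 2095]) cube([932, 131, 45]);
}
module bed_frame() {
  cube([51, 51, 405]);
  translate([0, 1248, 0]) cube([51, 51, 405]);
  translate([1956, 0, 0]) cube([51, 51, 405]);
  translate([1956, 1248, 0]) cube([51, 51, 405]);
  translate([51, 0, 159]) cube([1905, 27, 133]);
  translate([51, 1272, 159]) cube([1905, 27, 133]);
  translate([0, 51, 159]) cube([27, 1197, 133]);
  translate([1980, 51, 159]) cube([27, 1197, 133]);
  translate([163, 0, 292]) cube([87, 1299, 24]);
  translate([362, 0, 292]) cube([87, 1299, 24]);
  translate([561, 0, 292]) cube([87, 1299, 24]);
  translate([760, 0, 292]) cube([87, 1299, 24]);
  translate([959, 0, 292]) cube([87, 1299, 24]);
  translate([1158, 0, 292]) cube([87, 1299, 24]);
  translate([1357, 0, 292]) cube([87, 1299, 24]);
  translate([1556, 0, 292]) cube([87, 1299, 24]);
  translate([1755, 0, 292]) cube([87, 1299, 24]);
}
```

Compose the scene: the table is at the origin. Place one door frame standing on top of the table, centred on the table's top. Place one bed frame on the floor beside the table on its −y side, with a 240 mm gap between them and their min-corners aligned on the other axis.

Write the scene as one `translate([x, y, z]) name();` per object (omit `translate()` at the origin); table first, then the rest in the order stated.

table();
translate([18, 363, 691]) door_frame();
translate([0, -1539, 0]) bed_frame();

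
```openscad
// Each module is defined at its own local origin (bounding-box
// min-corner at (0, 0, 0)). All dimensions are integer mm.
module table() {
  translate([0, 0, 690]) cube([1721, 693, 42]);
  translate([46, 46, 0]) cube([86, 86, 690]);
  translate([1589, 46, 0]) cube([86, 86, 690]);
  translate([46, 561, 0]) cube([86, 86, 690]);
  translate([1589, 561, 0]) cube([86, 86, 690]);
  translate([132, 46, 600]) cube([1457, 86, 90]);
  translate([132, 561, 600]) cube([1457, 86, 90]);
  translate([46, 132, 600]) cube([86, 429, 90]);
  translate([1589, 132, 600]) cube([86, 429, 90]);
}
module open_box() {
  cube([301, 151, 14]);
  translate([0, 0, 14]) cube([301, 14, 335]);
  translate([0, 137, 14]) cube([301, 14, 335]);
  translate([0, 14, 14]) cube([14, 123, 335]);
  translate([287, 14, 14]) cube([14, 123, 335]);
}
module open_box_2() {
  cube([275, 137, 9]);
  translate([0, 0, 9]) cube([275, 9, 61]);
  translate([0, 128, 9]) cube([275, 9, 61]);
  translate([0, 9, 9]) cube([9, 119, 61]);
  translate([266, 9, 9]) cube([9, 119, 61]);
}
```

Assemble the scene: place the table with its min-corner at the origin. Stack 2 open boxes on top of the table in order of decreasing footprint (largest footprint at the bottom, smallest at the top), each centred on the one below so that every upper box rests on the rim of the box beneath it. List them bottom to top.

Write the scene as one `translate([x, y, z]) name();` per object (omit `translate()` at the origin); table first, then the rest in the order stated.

table();
translate([710, 271, 732]) open_box();
translate([723, 278, 1081]) open_box_2();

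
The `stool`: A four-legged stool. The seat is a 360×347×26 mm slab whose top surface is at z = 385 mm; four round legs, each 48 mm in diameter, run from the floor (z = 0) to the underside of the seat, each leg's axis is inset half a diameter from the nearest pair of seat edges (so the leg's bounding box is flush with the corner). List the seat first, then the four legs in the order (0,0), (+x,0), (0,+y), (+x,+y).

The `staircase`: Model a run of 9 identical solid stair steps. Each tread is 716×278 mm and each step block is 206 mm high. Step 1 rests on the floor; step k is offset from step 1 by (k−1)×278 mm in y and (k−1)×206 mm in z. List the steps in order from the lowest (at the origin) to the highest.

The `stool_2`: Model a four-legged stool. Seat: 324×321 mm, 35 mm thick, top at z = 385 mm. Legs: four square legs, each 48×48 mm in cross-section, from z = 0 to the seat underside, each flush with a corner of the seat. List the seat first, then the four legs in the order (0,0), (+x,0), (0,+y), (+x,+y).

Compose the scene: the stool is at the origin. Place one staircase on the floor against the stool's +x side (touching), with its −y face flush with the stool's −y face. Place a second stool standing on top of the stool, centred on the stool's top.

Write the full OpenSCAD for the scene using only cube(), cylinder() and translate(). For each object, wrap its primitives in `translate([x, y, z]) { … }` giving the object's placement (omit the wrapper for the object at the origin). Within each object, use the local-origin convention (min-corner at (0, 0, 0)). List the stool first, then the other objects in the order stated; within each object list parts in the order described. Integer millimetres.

translate([0, 0, 359]) cube([360, 347, 26]);
translate([24, 24, 0]) cylinder(h = 359, r = 24);
translate([336, 24, 0]) cylinder(h = 359, r = 24);
translate([24, 323, 0]) cylinder(h = 359, r = 24);
translate([336, 323, 0]) cylinder(h = 359, r = 24);
translate([360, 0, 0]) {
  cube([716, 278, 206]);
  translate([0, 278, 206]) cube([716, 278, 206]);
  translate([0, 556, 412]) cube([716, 278, 206]);
  translate([0, 834, 618]) cube([716, 278, 206]);
  translate([0, 1112, 824]) cube([716, 278, 206]);
  translate([0, 1390, 1030]) cube([716, 278, 206]);
  translate([0, 1668, 1236]) cube([716, 278, 206]);
  translate([0, 1946, 1442]) cube([716, 278, 206]);
  translate([0, 2224, 1648]) cube([716, 278, 206]);
}
translate([18, 13, 385]) {
  translate([0, 0, 350]) cube([324, 321, 35]);
  cube([48, 48, 350]);
  translate([276, 0, 0]) cube([48, 48, 350]);
  translate([0, 273, 0]) cube([48, 48, 350]);
  translate([276, 273, 0]) cube([48, 48, 350]);
}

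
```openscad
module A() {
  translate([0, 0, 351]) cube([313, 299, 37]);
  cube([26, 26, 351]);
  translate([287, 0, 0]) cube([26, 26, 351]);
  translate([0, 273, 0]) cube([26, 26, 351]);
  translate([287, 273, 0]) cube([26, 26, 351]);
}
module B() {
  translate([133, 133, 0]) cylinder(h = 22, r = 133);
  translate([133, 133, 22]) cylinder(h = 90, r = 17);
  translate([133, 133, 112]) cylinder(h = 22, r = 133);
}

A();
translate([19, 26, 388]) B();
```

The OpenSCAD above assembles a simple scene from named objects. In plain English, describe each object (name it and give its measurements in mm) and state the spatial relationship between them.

A is a four-legged stool. The seat is 313×299 mm, 37 mm thick, top at z = 388 mm. It stands on four square legs, each 26×26 mm in cross-section, from z = 0 to the seat underside, each flush with a corner of the seat.

B is a spool: two coaxial disc flanges of radius 133 mm and thickness 22 mm, joined by a core cylinder of radius 17 mm and height 90 mm. The lower flange rests on z = 0 and the three cylinders share a vertical axis.

The spool is on top of the stool.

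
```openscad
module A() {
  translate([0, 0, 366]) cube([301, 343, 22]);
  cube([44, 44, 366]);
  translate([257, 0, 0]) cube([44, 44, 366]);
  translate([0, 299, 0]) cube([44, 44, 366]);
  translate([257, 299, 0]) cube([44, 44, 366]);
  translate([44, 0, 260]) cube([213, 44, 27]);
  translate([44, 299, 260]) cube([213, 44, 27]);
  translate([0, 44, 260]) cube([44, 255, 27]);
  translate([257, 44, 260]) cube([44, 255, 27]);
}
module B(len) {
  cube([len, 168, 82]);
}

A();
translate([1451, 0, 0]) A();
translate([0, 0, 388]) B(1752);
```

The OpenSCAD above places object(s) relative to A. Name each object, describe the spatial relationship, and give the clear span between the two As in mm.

Second stool starts at x = 1451; first ends at x = 301; clear span = 1451 − 301 = 1150 mm.

A is a stool. B is a beam. A beam spans the tops of two stools. The clear span between the two stools is 1150 mm.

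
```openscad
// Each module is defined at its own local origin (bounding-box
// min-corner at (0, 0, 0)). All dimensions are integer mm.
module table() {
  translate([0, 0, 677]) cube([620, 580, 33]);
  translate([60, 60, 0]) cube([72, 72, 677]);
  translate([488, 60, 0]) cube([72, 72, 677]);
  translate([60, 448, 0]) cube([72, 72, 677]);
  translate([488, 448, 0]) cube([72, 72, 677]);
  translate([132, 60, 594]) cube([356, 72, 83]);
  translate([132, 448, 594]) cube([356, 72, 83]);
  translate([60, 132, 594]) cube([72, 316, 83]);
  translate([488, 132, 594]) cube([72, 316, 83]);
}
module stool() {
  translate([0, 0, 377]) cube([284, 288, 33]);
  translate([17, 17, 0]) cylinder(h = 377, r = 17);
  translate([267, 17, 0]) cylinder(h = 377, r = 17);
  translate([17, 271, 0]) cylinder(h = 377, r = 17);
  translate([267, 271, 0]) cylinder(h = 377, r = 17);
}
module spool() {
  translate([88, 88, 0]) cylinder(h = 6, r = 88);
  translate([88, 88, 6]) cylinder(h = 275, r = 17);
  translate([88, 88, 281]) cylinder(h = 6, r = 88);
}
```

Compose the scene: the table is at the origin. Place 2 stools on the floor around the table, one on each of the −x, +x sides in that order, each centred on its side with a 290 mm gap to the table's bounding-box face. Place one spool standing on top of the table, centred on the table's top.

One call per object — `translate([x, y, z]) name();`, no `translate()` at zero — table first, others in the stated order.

table();
translate([-574, 146, 0]) stool();
translate([910, 146, 0]) stool();
translate([222, 202, 710]) spool();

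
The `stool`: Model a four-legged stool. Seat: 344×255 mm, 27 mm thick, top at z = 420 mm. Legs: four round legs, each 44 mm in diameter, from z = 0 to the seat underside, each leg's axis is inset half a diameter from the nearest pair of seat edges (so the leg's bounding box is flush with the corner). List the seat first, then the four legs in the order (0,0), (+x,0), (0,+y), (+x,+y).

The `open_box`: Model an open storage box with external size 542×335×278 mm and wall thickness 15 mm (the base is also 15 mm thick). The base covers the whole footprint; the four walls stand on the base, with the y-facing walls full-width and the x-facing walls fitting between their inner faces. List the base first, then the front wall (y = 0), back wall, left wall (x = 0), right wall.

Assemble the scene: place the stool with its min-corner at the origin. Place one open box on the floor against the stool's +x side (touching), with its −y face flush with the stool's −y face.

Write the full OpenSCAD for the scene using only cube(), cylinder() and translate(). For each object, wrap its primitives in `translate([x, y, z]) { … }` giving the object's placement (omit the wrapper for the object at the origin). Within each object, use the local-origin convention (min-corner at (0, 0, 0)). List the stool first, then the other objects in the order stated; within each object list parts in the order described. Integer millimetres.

translate([0, 0, 393]) cube([344, 255, 27]);
translate([22, 22, 0]) cylinder(h = 393, r = 22);
translate([322, 22, 0]) cylinder(h = 393, r = 22);
translate([22, 233, 0]) cylinder(h = 393, r = 22);
translate([322, 233, 0]) cylinder(h = 393, r = 22);
translate([344, 0, 0]) {
  cube([542, 335, 15]);
  translate([0, 0, 15]) cube([542, 15, 263]);
  translate([0, 320, 15]) cube([542, 15, 263]);
  translate([0, 15, 15]) cube([15, 305, 263]);
  translate([527, 15, 15]) cube([15, 305, 263]);
}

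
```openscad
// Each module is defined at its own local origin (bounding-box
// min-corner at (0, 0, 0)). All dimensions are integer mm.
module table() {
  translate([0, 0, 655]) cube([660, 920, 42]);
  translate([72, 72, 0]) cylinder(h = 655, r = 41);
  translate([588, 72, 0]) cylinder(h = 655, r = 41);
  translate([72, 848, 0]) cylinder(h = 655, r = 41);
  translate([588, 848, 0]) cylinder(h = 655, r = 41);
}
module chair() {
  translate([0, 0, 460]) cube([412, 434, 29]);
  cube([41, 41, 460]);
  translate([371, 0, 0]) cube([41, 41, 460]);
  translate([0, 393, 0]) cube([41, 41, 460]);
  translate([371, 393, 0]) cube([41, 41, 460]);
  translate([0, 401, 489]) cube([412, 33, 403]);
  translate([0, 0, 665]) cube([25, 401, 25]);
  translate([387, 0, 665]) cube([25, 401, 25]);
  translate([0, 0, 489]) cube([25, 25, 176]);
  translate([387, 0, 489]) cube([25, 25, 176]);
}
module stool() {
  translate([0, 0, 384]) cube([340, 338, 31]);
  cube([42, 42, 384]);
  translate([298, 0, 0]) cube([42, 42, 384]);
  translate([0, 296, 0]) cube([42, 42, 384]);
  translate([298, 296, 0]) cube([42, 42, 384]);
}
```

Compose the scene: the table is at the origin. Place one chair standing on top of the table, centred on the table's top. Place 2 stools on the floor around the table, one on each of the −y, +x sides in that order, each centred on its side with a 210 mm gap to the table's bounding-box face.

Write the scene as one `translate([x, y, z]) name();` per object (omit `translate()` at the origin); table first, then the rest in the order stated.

table();
translate([124, 243, 697]) chair();
translate([160, -548, 0]) stool();
translate([870, 291, 0]) stool();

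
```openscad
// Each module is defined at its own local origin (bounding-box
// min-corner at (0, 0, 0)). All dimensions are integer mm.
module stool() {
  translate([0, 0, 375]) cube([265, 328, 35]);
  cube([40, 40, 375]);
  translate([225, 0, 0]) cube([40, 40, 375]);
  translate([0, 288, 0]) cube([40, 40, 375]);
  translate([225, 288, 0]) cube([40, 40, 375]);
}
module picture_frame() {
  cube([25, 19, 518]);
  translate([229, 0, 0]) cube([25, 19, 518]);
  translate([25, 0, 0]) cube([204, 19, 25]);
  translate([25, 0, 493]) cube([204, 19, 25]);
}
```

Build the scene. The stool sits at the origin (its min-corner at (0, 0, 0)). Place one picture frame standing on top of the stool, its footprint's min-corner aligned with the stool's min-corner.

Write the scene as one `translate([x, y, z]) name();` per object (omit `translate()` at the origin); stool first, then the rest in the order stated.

stool();
translate([0, 0, 410]) picture_frame();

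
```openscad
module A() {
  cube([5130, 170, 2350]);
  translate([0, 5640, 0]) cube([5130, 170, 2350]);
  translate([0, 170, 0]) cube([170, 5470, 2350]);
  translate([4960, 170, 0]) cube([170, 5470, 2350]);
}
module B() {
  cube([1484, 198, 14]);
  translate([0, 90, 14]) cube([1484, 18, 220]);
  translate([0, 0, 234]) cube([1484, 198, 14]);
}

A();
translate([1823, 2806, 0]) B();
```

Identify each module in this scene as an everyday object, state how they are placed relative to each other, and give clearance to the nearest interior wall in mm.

Clearances: x = 1653, y = 2636; minimum 1653 mm.

A is a house frame. B is an I-beam. The I-beam sits inside the house frame, centred. The clearance to the nearest interior wall is 1653 mm.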